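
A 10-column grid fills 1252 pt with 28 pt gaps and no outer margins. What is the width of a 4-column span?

484 pt

10c + 9·28 = 1252 → 10c = 1000 → c = 100 pt.
Span of 4: 4·100 + 3·28 = 400 + 84 = 484 pt.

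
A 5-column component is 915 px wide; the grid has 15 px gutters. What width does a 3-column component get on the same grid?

543 px

5c + 4·15 = 915 → 5c = 855 → c = 171 px.
Span of 3: 3·171 + 2·15 = 513 + 30 = 543 px.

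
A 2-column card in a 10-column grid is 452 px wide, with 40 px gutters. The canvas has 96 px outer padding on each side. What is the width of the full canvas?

2c + 1·40 = 452 → 2c = 412 → c = 206 px.
Canvas = 2·96 + 10·206 + 9·40 = 192 + 2060 + 360 = 2612 px.

2612 px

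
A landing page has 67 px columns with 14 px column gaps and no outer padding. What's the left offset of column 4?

Before column 4: 3 columns + 3 column gaps.
Offset = 3·(67 + 14) = 3·81 = 243 px.

243 px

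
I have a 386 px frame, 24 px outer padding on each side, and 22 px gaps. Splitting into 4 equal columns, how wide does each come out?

Subtract both margins: 386 − 2·24 = 338 px.
Subtracting 3 gaps of 22 leaves 272 for 4 columns, so c = 68 px.

68 px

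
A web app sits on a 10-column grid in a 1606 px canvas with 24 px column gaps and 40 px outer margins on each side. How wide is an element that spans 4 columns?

Content width = 1606 − 2·40 = 1526 px.
Subtracting 9 column gaps of 24 leaves 1310 for 10 columns, so c = 131 px.
4-column span = 4·131 + 3·24 = 596 px.

596 px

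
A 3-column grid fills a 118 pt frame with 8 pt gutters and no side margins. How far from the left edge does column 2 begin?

3 columns + 2 gutters: 3c + 2·8 = 118.
3c = 118 − 16 = 102, so c = 34 pt.
No margin, so column 2 starts at 1·(column + gutter) = 1·42 = 42 pt.

42 pt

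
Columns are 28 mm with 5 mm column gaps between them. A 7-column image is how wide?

226 mm

7-column span = 7·28 + 6·5 = 226 mm.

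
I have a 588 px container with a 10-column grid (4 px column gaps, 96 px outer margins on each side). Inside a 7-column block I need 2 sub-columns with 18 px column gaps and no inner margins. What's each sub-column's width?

129 px

Inside the margins: 588 − 192 = 396 px.
396 − 9·4 = 360; ÷10 gives c = 36 px.
Span of 7: 7·36 + 6·4 = 252 + 24 = 276 px.
276 − 1·18 = 258; ÷2 gives d = 129 px.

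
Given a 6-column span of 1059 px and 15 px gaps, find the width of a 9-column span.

1059 − 5·15 = 984; ÷6 gives c = 164 px.
9 columns plus 8 gaps: 1476 + 120 = 1596 px.

1596 px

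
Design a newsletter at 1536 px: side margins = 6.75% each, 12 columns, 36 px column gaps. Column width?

Each margin = 6.75% of 1536 = 103.68 px; content = 1536 − 2·103.68 = 1328.64 px.
Subtracting 11 column gaps of 36 leaves 932.64 for 12 columns, so c = 77.72 px.

77.72 px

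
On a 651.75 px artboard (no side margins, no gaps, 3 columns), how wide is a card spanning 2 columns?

651.75 / 3 = 217.25 px per column.
With no gaps, 2 columns span 2·217.25 = 434.5 px.

434.5 px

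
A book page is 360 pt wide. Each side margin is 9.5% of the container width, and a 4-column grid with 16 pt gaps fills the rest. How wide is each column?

360 × (1 − 2·9.5%) = 360 × 81% = 291.6 pt for the columns.
4c + 3·16 = 291.6 → 4c = 243.6 → c = 60.9 pt.

60.9 pt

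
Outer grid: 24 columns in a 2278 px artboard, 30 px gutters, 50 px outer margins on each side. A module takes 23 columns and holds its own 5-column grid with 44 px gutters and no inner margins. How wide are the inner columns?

382 px

Subtract both margins: 2278 − 2·50 = 2178 px.
2178 − 23·30 = 1488; ÷24 gives c = 62 px.
23 columns plus 22 gutters: 1426 + 660 = 2086 px.
5d + 4·44 = 2086 → 5d = 1910 → d = 382 px.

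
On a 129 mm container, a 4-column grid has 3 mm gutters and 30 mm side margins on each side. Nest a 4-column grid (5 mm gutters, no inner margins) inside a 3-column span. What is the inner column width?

9 mm

Subtract both margins: 129 − 2·30 = 69 mm.
Subtracting 3 gutters of 3 leaves 60 for 4 columns, so c = 15 mm.
Span of 3: 3·15 + 2·3 = 45 + 6 = 51 mm.
51 − 3·5 = 36; ÷4 gives d = 9 mm.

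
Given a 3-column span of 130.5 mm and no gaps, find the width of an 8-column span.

348 mm

With no gaps, each column is 130.5/3 = 43.5 mm.
8-column span = 8·43.5 = 348 mm.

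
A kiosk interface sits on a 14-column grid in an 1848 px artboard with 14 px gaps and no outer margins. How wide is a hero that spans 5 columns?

Subtracting 13 gaps of 14 leaves 1666 for 14 columns, so c = 119 px.
5-column span = 5·119 + 4·14 = 651 px.

651 px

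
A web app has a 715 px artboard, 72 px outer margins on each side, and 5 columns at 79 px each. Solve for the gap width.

44 px

Take off 144 px of margins, leaving 571 px.
5·79 + 4g = 571 → 4g = 176 → g = 44 px.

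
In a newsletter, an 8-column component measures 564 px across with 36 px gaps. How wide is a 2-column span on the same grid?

114 px

8c + 7·36 = 564 → 8c = 312 → c = 39 px.
2-column span = 2·39 + 1·36 = 114 px.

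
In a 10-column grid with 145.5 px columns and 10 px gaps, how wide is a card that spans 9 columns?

1389.5 px

9-column span = 9·145.5 + 8·10 = 1389.5 px.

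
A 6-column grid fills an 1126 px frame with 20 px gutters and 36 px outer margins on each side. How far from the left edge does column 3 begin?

Take off 72 px of margins, leaving 1054 px.
6c + 5·20 = 1054 → 6c = 954 → c = 159 px.
Each column+gutter stride is 179 px; 2 of them past the 36 px margin is 36 + 358 = 394 px.

394 px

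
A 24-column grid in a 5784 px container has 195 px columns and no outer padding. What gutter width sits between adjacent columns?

24·195 + 23g = 5784 → 23g = 1104 → g = 48 px.

48 px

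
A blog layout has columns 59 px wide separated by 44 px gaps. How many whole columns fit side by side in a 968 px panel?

9 columns

Each extra column adds 59 + 44 = 103 px.
(968 + 44) / 103 = 9.83, so 9 columns fit.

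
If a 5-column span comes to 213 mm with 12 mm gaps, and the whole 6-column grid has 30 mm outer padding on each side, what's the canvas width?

213 − 4·12 = 165; ÷5 gives c = 33 mm.
Canvas = 2·30 + 6·33 + 5·12 = 60 + 198 + 60 = 318 mm.

318 mm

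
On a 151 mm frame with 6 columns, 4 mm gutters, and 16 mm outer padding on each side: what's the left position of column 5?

Subtract both margins: 151 − 2·16 = 119 mm.
6 columns + 5 gutters: 6c + 5·4 = 119.
6c = 119 − 20 = 99, so c = 16.5 mm.
Column 5 starts at margin + 4·(column + gutter) = 16 + 4·20.5 = 98 mm.

98 mm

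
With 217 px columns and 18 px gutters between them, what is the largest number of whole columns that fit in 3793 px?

k columns need k·217 + (k−1)·18 = k·235 − 18.
k·235 − 18 ≤ 3793 → k ≤ 3811 / 235 ≈ 16.22, so k = 16.

16 columns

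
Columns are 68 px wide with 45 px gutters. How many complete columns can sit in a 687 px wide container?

6 columns: 6·68 + 5·45 = 633 px ≤ 687.
7 columns: 746 px > 687. So 6.

6 columns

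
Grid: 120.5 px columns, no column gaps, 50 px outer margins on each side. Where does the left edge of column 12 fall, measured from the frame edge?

1375.5 px

Before column 12: the margin + 11 columns + 11 column gaps.
Offset = 50 + 11·(120.5 + 0) = 50 + 1325.5 = 1375.5 px.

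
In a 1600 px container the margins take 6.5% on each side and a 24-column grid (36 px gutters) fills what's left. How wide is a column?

Each margin = 6.5% of 1600 = 104 px; content = 1600 − 2·104 = 1392 px.
24 columns + 23 gutters: 24c + 23·36 = 1392.
24c = 1392 − 828 = 564, so c = 23.5 px.

23.5 px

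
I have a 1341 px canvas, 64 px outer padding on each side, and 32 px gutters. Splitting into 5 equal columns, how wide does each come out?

Take off 128 px of margins, leaving 1213 px.
5 columns + 4 gutters: 5c + 4·32 = 1213.
5c = 1213 − 128 = 1085, so c = 217 px.

217 px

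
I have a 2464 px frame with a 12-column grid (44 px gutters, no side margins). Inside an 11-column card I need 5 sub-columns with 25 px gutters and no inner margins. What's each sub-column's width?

Subtracting 11 gutters of 44 leaves 1980 for 12 columns, so c = 165 px.
11-column span = 11·165 + 10·44 = 2255 px.
5 columns + 4 gutters: 5d + 4·25 = 2255.
5d = 2255 − 100 = 2155, so d = 431 px.

431 px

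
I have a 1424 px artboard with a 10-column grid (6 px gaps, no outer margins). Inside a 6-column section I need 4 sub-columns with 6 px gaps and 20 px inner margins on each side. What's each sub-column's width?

198.5 px

1424 − 9·6 = 1370; ÷10 gives c = 137 px.
Span of 6: 6·137 + 5·6 = 822 + 30 = 852 px.
Inner content = 852 − 2·20 = 812 px.
812 − 3·6 = 794; ÷4 gives d = 198.5 px.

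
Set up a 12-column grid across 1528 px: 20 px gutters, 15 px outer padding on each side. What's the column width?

106.5 px

Take off 30 px of margins, leaving 1498 px.
12 columns + 11 gutters: 12c + 11·20 = 1498.
12c = 1498 − 220 = 1278, so c = 106.5 px.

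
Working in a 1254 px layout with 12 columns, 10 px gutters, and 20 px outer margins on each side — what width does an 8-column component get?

806 px

Subtract both margins: 1254 − 2·20 = 1214 px.
12 columns + 11 gutters: 12c + 11·10 = 1214.
12c = 1214 − 110 = 1104, so c = 92 px.
8-column span = 8·92 + 7·10 = 806 px.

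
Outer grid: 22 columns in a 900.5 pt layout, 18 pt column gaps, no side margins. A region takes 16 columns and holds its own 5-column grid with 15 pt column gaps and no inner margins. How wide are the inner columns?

118 pt

Subtracting 21 column gaps of 18 leaves 522.5 for 22 columns, so c = 23.75 pt.
16 columns plus 15 column gaps: 380 + 270 = 650 pt.
5d + 4·15 = 650 → 5d = 590 → d = 118 pt.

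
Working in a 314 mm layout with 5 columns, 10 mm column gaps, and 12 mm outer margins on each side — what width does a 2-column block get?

110 mm

Take off 24 mm of margins, leaving 290 mm.
5 columns + 4 column gaps: 5c + 4·10 = 290.
5c = 290 − 40 = 250, so c = 50 mm.
2-column span = 2·50 + 1·10 = 110 mm.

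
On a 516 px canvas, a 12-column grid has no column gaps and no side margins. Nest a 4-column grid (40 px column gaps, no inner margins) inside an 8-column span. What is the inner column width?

12c = 516 → c = 43 px.
8-column span = 8·43 = 344 px.
344 − 3·40 = 224; ÷4 gives d = 56 px.

56 px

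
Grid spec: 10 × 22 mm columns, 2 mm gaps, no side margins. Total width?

Summing: 220 + 18 = 238 mm.

238 mm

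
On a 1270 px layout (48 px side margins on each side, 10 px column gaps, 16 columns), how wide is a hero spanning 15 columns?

1100 px

Subtract both margins: 1270 − 2·48 = 1174 px.
16c + 15·10 = 1174 → 16c = 1024 → c = 64 px.
Span of 15: 15·64 + 14·10 = 960 + 140 = 1100 px.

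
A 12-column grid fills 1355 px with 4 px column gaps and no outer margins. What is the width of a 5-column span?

Subtracting 11 column gaps of 4 leaves 1311 for 12 columns, so c = 109.25 px.
Span of 5: 5·109.25 + 4·4 = 546.25 + 16 = 562.25 px.

562.25 px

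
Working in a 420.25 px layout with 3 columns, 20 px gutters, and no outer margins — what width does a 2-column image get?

3c + 2·20 = 420.25 → 3c = 380.25 → c = 126.75 px.
Span of 2: 2·126.75 + 1·20 = 253.5 + 20 = 273.5 px.

273.5 px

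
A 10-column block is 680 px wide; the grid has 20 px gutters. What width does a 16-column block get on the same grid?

680 − 9·20 = 500; ÷10 gives c = 50 px.
16 columns plus 15 gutters: 800 + 300 = 1100 px.

1100 px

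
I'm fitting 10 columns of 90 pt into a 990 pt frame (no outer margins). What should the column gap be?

Columns use 900 pt, leaving 90 pt across 9 column gaps = 10 pt each.

10 pt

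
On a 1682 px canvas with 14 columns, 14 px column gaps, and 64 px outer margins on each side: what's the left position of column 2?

Inside the margins: 1682 − 128 = 1554 px.
Subtracting 13 column gaps of 14 leaves 1372 for 14 columns, so c = 98 px.
Before column 2: the margin + 1 column + 1 column gap.
Offset = 64 + 1·(98 + 14) = 64 + 112 = 176 px.

176 px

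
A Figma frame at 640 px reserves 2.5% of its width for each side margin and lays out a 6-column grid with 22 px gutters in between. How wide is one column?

Each margin = 2.5% of 640 = 16 px; content = 640 − 2·16 = 608 px.
6c + 5·22 = 608 → 6c = 498 → c = 83 px.

83 px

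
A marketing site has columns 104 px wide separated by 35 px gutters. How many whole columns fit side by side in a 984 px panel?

7 columns

k columns need k·104 + (k−1)·35 = k·139 − 35.
k·139 − 35 ≤ 984 → k ≤ 1019 / 139 ≈ 7.33, so k = 7.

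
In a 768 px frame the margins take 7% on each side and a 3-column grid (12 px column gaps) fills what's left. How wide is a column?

Each margin = 7% of 768 = 53.76 px; content = 768 − 2·53.76 = 660.48 px.
3 columns + 2 column gaps: 3c + 2·12 = 660.48.
3c = 660.48 − 24 = 636.48, so c = 212.16 px.

212.16 px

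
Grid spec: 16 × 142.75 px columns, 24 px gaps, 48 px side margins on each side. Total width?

Adding margins, columns and gutters: 96 + 2284 + 360 = 2740 px.

2740 px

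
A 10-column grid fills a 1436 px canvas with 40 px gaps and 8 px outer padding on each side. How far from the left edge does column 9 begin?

Take off 16 px of margins, leaving 1420 px.
1420 − 9·40 = 1060; ÷10 gives c = 106 px.
Column 9 starts at margin + 8·(column + gutter) = 8 + 8·146 = 1176 px.

1176 px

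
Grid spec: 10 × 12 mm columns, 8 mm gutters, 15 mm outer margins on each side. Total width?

Adding margins, columns and gutters: 30 + 120 + 72 = 222 mm.

222 mm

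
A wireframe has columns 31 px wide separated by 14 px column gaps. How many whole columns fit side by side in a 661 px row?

15 columns

Each extra column adds 31 + 14 = 45 px.
(661 + 14) / 45 = 15.00, so 15 columns fit.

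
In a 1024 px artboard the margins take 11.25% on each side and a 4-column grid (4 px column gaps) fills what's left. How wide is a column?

Margins: 11.25% × 1024 = 115.2 px each, so content = 1024 − 230.4 = 793.6 px.
4 columns + 3 column gaps: 4c + 3·4 = 793.6.
4c = 793.6 − 12 = 781.6, so c = 195.4 px.

195.4 px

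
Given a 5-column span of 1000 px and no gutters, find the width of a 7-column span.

1400 px

5c = 1000 → c = 200 px.
7-column span = 7·200 = 1400 px.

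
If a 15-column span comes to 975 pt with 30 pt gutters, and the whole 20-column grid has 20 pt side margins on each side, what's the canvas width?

1350 pt

975 − 14·30 = 555; ÷15 gives c = 37 pt.
Total width: 2·20 + 20·37 + 19·30 = 1350 pt.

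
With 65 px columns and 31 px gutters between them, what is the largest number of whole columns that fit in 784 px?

8 columns: 8·65 + 7·31 = 737 px ≤ 784.
9 columns: 833 px > 784. So 8.

8 columns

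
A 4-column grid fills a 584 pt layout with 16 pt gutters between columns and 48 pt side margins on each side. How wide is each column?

110 pt

Inside the margins: 584 − 96 = 488 pt.
488 − 3·16 = 440; ÷4 gives c = 110 pt.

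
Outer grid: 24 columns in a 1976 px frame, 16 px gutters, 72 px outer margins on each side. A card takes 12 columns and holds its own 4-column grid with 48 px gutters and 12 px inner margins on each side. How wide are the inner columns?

185 px

Take off 144 px of margins, leaving 1832 px.
Subtracting 23 gutters of 16 leaves 1464 for 24 columns, so c = 61 px.
12 columns plus 11 gutters: 732 + 176 = 908 px.
Inner content = 908 − 2·12 = 884 px.
884 − 3·48 = 740; ÷4 gives d = 185 px.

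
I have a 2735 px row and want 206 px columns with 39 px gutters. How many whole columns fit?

k columns need k·206 + (k−1)·39 = k·245 − 39.
k·245 − 39 ≤ 2735 → k ≤ 2774 / 245 ≈ 11.32, so k = 11.

11 columns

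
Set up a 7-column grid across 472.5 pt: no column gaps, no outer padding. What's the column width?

67.5 pt

With no column gaps, each column is 472.5/7 = 67.5 pt.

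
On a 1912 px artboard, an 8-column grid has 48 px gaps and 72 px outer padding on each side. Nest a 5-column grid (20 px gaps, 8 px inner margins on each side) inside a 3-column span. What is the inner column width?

107.4 px

Subtract both margins: 1912 − 2·72 = 1768 px.
1768 − 7·48 = 1432; ÷8 gives c = 179 px.
Span of 3: 3·179 + 2·48 = 537 + 96 = 633 px.
Inner content = 633 − 2·8 = 617 px.
5d + 4·20 = 617 → 5d = 537 → d = 107.4 px.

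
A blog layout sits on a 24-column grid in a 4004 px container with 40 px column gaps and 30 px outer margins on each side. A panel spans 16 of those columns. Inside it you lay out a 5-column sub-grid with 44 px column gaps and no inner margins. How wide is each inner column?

488 px

Subtract both margins: 4004 − 2·30 = 3944 px.
24 columns + 23 column gaps: 24c + 23·40 = 3944.
24c = 3944 − 920 = 3024, so c = 126 px.
16-column span = 16·126 + 15·40 = 2616 px.
2616 − 4·44 = 2440; ÷5 gives d = 488 px.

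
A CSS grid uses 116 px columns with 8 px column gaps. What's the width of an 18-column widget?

Span of 18: 18·116 + 17·8 = 2088 + 136 = 2224 px.

2224 px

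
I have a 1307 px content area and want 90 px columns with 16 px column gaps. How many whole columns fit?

12 columns

Each extra column adds 90 + 16 = 106 px.
(1307 + 16) / 106 = 12.48, so 12 columns fit.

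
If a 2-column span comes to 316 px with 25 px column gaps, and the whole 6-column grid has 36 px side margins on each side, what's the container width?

1070 px

Subtracting 1 column gap of 25 leaves 291 for 2 columns, so c = 145.5 px.
Adding margins, columns and gutters: 72 + 873 + 125 = 1070 px.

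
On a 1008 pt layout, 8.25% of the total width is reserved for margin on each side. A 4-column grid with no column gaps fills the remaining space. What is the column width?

210.42 pt

Margins: 8.25% × 1008 = 83.16 pt each, so content = 1008 − 166.32 = 841.68 pt.
4c = 841.68 → c = 210.42 pt.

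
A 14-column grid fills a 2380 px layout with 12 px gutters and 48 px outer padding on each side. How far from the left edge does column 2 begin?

Take off 96 px of margins, leaving 2284 px.
14 columns + 13 gutters: 14c + 13·12 = 2284.
14c = 2284 − 156 = 2128, so c = 152 px.
Before column 2: the margin + 1 column + 1 gutter.
Offset = 48 + 1·(152 + 12) = 48 + 164 = 212 px.

212 px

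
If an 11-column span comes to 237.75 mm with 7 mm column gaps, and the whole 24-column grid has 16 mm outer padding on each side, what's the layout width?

11 columns + 10 column gaps: 11c + 10·7 = 237.75.
11c = 237.75 − 70 = 167.75, so c = 15.25 mm.
Adding margins, columns and gutters: 32 + 366 + 161 = 559 mm.

559 mm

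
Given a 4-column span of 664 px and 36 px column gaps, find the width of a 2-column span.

314 px

4 columns + 3 column gaps: 4c + 3·36 = 664.
4c = 664 − 108 = 556, so c = 139 px.
2-column span = 2·139 + 1·36 = 314 px.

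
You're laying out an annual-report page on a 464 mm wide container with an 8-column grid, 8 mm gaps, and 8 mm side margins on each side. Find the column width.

49 mm

Inside the margins: 464 − 16 = 448 mm.
448 − 7·8 = 392; ÷8 gives c = 49 mm.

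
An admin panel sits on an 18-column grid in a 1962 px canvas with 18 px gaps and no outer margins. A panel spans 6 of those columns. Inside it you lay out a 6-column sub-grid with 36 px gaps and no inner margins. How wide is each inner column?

77 px

18c + 17·18 = 1962 → 18c = 1656 → c = 92 px.
6-column span = 6·92 + 5·18 = 642 px.
642 − 5·36 = 462; ÷6 gives d = 77 px.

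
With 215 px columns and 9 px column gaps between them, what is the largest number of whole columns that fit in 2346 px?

10 columns

k columns need k·215 + (k−1)·9 = k·224 − 9.
k·224 − 9 ≤ 2346 → k ≤ 2355 / 224 ≈ 10.51, so k = 10.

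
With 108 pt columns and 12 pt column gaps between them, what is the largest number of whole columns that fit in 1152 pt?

k columns need k·108 + (k−1)·12 = k·120 − 12.
k·120 − 12 ≤ 1152 → k ≤ 1164 / 120 ≈ 9.70, so k = 9.

9 columns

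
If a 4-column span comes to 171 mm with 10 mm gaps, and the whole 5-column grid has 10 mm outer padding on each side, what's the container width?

4c + 3·10 = 171 → 4c = 141 → c = 35.25 mm.
Adding margins, columns and gutters: 20 + 176.25 + 40 = 236.25 mm.

236.25 mm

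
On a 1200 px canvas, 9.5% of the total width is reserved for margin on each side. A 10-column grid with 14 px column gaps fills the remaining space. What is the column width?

1200 × (1 − 2·9.5%) = 1200 × 81% = 972 px for the columns.
10 columns + 9 column gaps: 10c + 9·14 = 972.
10c = 972 − 126 = 846, so c = 84.6 px.

84.6 px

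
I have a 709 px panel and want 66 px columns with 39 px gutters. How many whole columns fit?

Each extra column adds 66 + 39 = 105 px.
(709 + 39) / 105 = 7.12, so 7 columns fit.

7 columns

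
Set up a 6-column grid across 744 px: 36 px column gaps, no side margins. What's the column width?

94 px

744 − 5·36 = 564; ÷6 gives c = 94 px.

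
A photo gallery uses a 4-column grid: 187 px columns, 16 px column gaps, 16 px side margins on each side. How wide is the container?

Container = 2·16 + 4·187 + 3·16 = 32 + 748 + 48 = 828 px.

828 px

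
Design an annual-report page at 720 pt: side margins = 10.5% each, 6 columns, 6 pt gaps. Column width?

89.8 pt

720 × (1 − 2·10.5%) = 720 × 79% = 568.8 pt for the columns.
6 columns + 5 gaps: 6c + 5·6 = 568.8.
6c = 568.8 − 30 = 538.8, so c = 89.8 pt.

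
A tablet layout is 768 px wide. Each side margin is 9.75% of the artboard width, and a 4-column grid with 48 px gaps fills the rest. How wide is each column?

118.56 px

768 × (1 − 2·9.75%) = 768 × 80.5% = 618.24 px for the columns.
618.24 − 3·48 = 474.24; ÷4 gives c = 118.56 px.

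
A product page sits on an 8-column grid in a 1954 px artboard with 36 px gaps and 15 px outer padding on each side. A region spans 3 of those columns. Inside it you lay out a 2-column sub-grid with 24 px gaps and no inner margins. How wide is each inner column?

337.5 px

Outer content = 1954 − 2·15 = 1924 px.
1924 − 7·36 = 1672; ÷8 gives c = 209 px.
3 columns plus 2 gaps: 627 + 72 = 699 px.
2 columns + 1 gap: 2d + 1·24 = 699.
2d = 699 − 24 = 675, so d = 337.5 px.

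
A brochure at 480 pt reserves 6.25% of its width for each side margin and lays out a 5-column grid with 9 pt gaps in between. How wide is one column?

76.8 pt

480 × (1 − 2·6.25%) = 480 × 87.5% = 420 pt for the columns.
Subtracting 4 gaps of 9 leaves 384 for 5 columns, so c = 76.8 pt.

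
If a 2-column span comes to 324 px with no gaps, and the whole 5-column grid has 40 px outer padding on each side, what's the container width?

324 / 2 = 162 px per column.
Container = 2·40 + 5·162 = 80 + 810 = 890 px.

890 px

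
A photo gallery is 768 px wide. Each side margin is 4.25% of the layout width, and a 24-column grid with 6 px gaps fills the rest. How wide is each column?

Margins: 4.25% × 768 = 32.64 px each, so content = 768 − 65.28 = 702.72 px.
Subtracting 23 gaps of 6 leaves 564.72 for 24 columns, so c = 23.53 px.

23.53 px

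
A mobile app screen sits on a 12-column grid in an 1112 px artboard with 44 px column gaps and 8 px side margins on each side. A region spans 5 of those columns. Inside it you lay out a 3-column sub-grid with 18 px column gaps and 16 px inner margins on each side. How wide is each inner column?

Subtract both margins: 1112 − 2·8 = 1096 px.
1096 − 11·44 = 612; ÷12 gives c = 51 px.
5 columns plus 4 column gaps: 255 + 176 = 431 px.
Inner content = 431 − 2·16 = 399 px.
399 − 2·18 = 363; ÷3 gives d = 121 px.

121 px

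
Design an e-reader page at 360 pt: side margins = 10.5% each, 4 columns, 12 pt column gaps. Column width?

62.1 pt

Margins: 10.5% × 360 = 37.8 pt each, so content = 360 − 75.6 = 284.4 pt.
284.4 − 3·12 = 248.4; ÷4 gives c = 62.1 pt.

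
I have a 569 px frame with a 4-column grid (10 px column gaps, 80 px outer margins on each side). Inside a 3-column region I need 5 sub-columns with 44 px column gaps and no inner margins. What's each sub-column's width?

25.65 px

Take off 160 px of margins, leaving 409 px.
4c + 3·10 = 409 → 4c = 379 → c = 94.75 px.
Span of 3: 3·94.75 + 2·10 = 284.25 + 20 = 304.25 px.
5d + 4·44 = 304.25 → 5d = 128.25 → d = 25.65 px.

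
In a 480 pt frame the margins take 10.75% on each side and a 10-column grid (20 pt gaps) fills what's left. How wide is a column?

Margins: 10.75% × 480 = 51.6 pt each, so content = 480 − 103.2 = 376.8 pt.
10c + 9·20 = 376.8 → 10c = 196.8 → c = 19.68 pt.

19.68 pt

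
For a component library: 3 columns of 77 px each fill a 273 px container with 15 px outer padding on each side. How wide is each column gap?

Content width = 273 − 2·15 = 243 px.
3·77 + 2g = 243 → 2g = 12 → g = 6 px.

6 px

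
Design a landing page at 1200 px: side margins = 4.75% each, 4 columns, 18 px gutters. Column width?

Margins: 4.75% × 1200 = 57 px each, so content = 1200 − 114 = 1086 px.
Subtracting 3 gutters of 18 leaves 1032 for 4 columns, so c = 258 px.

258 px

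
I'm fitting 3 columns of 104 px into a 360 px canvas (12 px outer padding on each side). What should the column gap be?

Take off 24 px of margins, leaving 336 px.
3 columns take 3·104 = 312 px; remaining 24 splits into 2 column gaps.
g = 24 / 2 = 12 px.

12 px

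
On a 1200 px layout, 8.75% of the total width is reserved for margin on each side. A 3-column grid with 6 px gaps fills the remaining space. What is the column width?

326 px

1200 × (1 − 2·8.75%) = 1200 × 82.5% = 990 px for the columns.
3 columns + 2 gaps: 3c + 2·6 = 990.
3c = 990 − 12 = 978, so c = 326 px.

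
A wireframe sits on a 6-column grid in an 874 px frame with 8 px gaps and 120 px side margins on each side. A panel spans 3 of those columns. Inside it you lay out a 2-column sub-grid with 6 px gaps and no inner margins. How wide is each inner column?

Inside the margins: 874 − 240 = 634 px.
Subtracting 5 gaps of 8 leaves 594 for 6 columns, so c = 99 px.
Span of 3: 3·99 + 2·8 = 297 + 16 = 313 px.
Subtracting 1 gap of 6 leaves 307 for 2 columns, so d = 153.5 px.

153.5 px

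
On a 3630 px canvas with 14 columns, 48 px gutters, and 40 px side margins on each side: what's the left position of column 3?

Take off 80 px of margins, leaving 3550 px.
14 columns + 13 gutters: 14c + 13·48 = 3550.
14c = 3550 − 624 = 2926, so c = 209 px.
Column 3 starts at margin + 2·(column + gutter) = 40 + 2·257 = 554 px.

554 px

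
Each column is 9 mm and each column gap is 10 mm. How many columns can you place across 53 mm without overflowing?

3 columns

3 columns: 3·9 + 2·10 = 47 mm ≤ 53.
4 columns: 66 mm > 53. So 3.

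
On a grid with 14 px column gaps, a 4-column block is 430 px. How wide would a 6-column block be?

4c + 3·14 = 430 → 4c = 388 → c = 97 px.
6-column span = 6·97 + 5·14 = 652 px.

652 px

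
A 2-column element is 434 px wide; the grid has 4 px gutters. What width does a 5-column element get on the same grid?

1091 px

Subtracting 1 gutter of 4 leaves 430 for 2 columns, so c = 215 px.
Span of 5: 5·215 + 4·4 = 1075 + 16 = 1091 px.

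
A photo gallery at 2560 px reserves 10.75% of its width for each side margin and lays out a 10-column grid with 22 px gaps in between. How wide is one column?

Margins: 10.75% × 2560 = 275.2 px each, so content = 2560 − 550.4 = 2009.6 px.
Subtracting 9 gaps of 22 leaves 1811.6 for 10 columns, so c = 181.16 px.

181.16 px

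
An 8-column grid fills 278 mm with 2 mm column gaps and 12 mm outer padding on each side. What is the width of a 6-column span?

Subtract both margins: 278 − 2·12 = 254 mm.
8c + 7·2 = 254 → 8c = 240 → c = 30 mm.
6 columns plus 5 column gaps: 180 + 10 = 190 mm.

190 mm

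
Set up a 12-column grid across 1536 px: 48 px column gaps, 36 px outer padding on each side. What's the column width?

Take off 72 px of margins, leaving 1464 px.
12 columns + 11 column gaps: 12c + 11·48 = 1464.
12c = 1464 − 528 = 936, so c = 78 px.

78 px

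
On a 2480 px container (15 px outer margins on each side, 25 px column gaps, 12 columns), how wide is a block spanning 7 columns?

1418.75 px

Take off 30 px of margins, leaving 2450 px.
12 columns + 11 column gaps: 12c + 11·25 = 2450.
12c = 2450 − 275 = 2175, so c = 181.25 px.
7 columns plus 6 column gaps: 1268.75 + 150 = 1418.75 px.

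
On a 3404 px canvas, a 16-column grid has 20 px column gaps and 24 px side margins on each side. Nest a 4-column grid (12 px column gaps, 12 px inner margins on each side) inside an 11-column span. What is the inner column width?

560.25 px

Outer content = 3404 − 2·24 = 3356 px.
Subtracting 15 column gaps of 20 leaves 3056 for 16 columns, so c = 191 px.
11-column span = 11·191 + 10·20 = 2301 px.
Inner content = 2301 − 2·12 = 2277 px.
2277 − 3·12 = 2241; ÷4 gives d = 560.25 px.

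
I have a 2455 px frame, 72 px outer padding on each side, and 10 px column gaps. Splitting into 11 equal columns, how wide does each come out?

201 px

Subtract both margins: 2455 − 2·72 = 2311 px.
11c + 10·10 = 2311 → 11c = 2211 → c = 201 px.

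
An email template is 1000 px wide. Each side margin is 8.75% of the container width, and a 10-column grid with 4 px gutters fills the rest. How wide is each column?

Margins: 8.75% × 1000 = 87.5 px each, so content = 1000 − 175 = 825 px.
10 columns + 9 gutters: 10c + 9·4 = 825.
10c = 825 − 36 = 789, so c = 78.9 px.

78.9 px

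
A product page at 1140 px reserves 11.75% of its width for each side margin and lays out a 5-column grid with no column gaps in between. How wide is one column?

1140 × (1 − 2·11.75%) = 1140 × 76.5% = 872.1 px for the columns.
872.1 / 5 = 174.42 px per column.

174.42 px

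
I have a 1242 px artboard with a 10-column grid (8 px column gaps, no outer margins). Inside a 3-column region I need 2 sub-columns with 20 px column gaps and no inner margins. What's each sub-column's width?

173.5 px

10c + 9·8 = 1242 → 10c = 1170 → c = 117 px.
Span of 3: 3·117 + 2·8 = 351 + 16 = 367 px.
367 − 1·20 = 347; ÷2 gives d = 173.5 px.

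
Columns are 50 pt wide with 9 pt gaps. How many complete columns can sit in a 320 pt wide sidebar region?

5 columns: 5·50 + 4·9 = 286 pt ≤ 320.
6 columns: 345 pt > 320. So 5.

5 columns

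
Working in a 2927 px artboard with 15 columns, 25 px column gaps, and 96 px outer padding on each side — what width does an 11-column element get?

1999 px

Inside the margins: 2927 − 192 = 2735 px.
15 columns + 14 column gaps: 15c + 14·25 = 2735.
15c = 2735 − 350 = 2385, so c = 159 px.
11 columns plus 10 column gaps: 1749 + 250 = 1999 px.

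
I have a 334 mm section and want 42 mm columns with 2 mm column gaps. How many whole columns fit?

7 columns

7 columns: 7·42 + 6·2 = 306 mm ≤ 334.
8 columns: 350 mm > 334. So 7.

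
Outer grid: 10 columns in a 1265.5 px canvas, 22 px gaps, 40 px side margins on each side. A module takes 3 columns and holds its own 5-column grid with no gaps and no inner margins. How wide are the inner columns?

Inside the margins: 1265.5 − 80 = 1185.5 px.
1185.5 − 9·22 = 987.5; ÷10 gives c = 98.75 px.
3-column span = 3·98.75 + 2·22 = 340.25 px.
5d = 340.25 → d = 68.05 px.

68.05 px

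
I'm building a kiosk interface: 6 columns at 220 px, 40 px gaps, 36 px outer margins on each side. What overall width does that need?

Canvas = 2·36 + 6·220 + 5·40 = 72 + 1320 + 200 = 1592 px.

1592 px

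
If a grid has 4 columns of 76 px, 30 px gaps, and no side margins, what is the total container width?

Summing: 304 + 90 = 394 px.

394 px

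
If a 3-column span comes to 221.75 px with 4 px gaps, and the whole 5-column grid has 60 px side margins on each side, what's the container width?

492.25 px

3 columns + 2 gaps: 3c + 2·4 = 221.75.
3c = 221.75 − 8 = 213.75, so c = 71.25 px.
Adding margins, columns and gutters: 120 + 356.25 + 16 = 492.25 px.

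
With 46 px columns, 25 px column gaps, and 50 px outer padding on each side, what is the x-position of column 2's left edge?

Each column+gutter stride is 71 px; 1 of them past the 50 px margin is 50 + 71 = 121 px.

121 px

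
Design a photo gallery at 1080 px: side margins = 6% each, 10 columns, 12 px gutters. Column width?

84.24 px

Margins: 6% × 1080 = 64.8 px each, so content = 1080 − 129.6 = 950.4 px.
Subtracting 9 gutters of 12 leaves 842.4 for 10 columns, so c = 84.24 px.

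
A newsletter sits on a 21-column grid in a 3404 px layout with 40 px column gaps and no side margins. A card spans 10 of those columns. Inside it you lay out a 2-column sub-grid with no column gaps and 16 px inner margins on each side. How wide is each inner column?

3404 − 20·40 = 2604; ÷21 gives c = 124 px.
Span of 10: 10·124 + 9·40 = 1240 + 360 = 1600 px.
Inner content = 1600 − 2·16 = 1568 px.
With no column gaps, each column is 1568/2 = 784 px.

784 px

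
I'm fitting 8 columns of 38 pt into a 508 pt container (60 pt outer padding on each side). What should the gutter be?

Take off 120 pt of margins, leaving 388 pt.
8 columns take 8·38 = 304 pt; remaining 84 splits into 7 gutters.
g = 84 / 7 = 12 pt.

12 pt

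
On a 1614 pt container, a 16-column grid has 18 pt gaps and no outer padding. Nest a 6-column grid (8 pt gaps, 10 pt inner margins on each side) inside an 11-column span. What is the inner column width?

174 pt

16 columns + 15 gaps: 16c + 15·18 = 1614.
16c = 1614 − 270 = 1344, so c = 84 pt.
Span of 11: 11·84 + 10·18 = 924 + 180 = 1104 pt.
Inner content = 1104 − 2·10 = 1084 pt.
1084 − 5·8 = 1044; ÷6 gives d = 174 pt.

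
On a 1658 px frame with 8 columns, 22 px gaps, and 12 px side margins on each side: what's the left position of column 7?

Take off 24 px of margins, leaving 1634 px.
8c + 7·22 = 1634 → 8c = 1480 → c = 185 px.
Before column 7: the margin + 6 columns + 6 gaps.
Offset = 12 + 6·(185 + 22) = 12 + 1242 = 1254 px.

1254 px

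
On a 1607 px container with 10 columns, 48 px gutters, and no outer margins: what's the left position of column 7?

993 px

1607 − 9·48 = 1175; ÷10 gives c = 117.5 px.
Each column+gutter stride is 165.5 px; with no margin, 6 of them is 993 px.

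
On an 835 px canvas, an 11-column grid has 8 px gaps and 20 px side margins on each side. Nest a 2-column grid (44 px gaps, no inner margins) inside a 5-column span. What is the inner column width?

Subtract both margins: 835 − 2·20 = 795 px.
795 − 10·8 = 715; ÷11 gives c = 65 px.
Span of 5: 5·65 + 4·8 = 325 + 32 = 357 px.
357 − 1·44 = 313; ÷2 gives d = 156.5 px.

156.5 px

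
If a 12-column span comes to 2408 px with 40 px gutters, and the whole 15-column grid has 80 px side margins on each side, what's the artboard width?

2408 − 11·40 = 1968; ÷12 gives c = 164 px.
Total width: 2·80 + 15·164 + 14·40 = 3180 px.

3180 px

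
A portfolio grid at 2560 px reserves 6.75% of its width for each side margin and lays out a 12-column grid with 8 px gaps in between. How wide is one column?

177.2 px

2560 × (1 − 2·6.75%) = 2560 × 86.5% = 2214.4 px for the columns.
2214.4 − 11·8 = 2126.4; ÷12 gives c = 177.2 px.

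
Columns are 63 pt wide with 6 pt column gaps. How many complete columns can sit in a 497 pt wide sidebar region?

7 columns

7 columns: 7·63 + 6·6 = 477 pt ≤ 497.
8 columns: 546 pt > 497. So 7.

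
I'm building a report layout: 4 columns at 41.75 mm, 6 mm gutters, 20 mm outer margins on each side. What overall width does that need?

Adding margins, columns and gutters: 40 + 167 + 18 = 225 mm.

225 mm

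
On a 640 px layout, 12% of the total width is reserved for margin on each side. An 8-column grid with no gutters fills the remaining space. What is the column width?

Each margin = 12% of 640 = 76.8 px; content = 640 − 2·76.8 = 486.4 px.
486.4 / 8 = 60.8 px per column.

60.8 px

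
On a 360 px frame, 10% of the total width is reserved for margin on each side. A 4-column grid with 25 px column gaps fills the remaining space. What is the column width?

53.25 px

Each margin = 10% of 360 = 36 px; content = 360 − 2·36 = 288 px.
4 columns + 3 column gaps: 4c + 3·25 = 288.
4c = 288 − 75 = 213, so c = 53.25 px.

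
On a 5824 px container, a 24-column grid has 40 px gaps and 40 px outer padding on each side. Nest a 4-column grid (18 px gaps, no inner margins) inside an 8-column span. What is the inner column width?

458.5 px

Inside the margins: 5824 − 80 = 5744 px.
Subtracting 23 gaps of 40 leaves 4824 for 24 columns, so c = 201 px.
8 columns plus 7 gaps: 1608 + 280 = 1888 px.
4 columns + 3 gaps: 4d + 3·18 = 1888.
4d = 1888 − 54 = 1834, so d = 458.5 px.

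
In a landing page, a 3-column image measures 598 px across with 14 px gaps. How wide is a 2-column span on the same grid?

598 − 2·14 = 570; ÷3 gives c = 190 px.
2 columns plus 1 gap: 380 + 14 = 394 px.

394 px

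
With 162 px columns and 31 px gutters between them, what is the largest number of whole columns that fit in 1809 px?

9 columns: 9·162 + 8·31 = 1706 px ≤ 1809.
10 columns: 1899 px > 1809. So 9.

9 columns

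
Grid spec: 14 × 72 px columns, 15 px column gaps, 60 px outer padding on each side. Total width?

Adding margins, columns and gutters: 120 + 1008 + 195 = 1323 px.

1323 px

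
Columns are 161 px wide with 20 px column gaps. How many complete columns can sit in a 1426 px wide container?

Each extra column adds 161 + 20 = 181 px.
(1426 + 20) / 181 = 7.99, so 7 columns fit.

7 columns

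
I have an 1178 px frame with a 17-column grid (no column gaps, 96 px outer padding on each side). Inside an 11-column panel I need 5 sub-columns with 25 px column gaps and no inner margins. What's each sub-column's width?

Outer content = 1178 − 2·96 = 986 px.
986 / 17 = 58 px per column.
11-column span = 11·58 = 638 px.
5d + 4·25 = 638 → 5d = 538 → d = 107.6 px.

107.6 px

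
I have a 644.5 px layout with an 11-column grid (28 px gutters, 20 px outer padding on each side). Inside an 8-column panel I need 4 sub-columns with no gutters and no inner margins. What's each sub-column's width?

Take off 40 px of margins, leaving 604.5 px.
604.5 − 10·28 = 324.5; ÷11 gives c = 29.5 px.
Span of 8: 8·29.5 + 7·28 = 236 + 196 = 432 px.
4d = 432 → d = 108 px.

108 px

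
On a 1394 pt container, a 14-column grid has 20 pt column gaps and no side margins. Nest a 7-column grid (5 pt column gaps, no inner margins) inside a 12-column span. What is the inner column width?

Subtracting 13 column gaps of 20 leaves 1134 for 14 columns, so c = 81 pt.
Span of 12: 12·81 + 11·20 = 972 + 220 = 1192 pt.
7 columns + 6 column gaps: 7d + 6·5 = 1192.
7d = 1192 − 30 = 1162, so d = 166 pt.

166 pt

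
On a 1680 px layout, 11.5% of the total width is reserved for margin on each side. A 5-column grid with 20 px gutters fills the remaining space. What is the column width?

242.72 px

Margins: 11.5% × 1680 = 193.2 px each, so content = 1680 − 386.4 = 1293.6 px.
1293.6 − 4·20 = 1213.6; ÷5 gives c = 242.72 px.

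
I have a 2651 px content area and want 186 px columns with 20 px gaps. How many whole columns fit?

k columns need k·186 + (k−1)·20 = k·206 − 20.
k·206 − 20 ≤ 2651 → k ≤ 2671 / 206 ≈ 12.97, so k = 12.

12 columns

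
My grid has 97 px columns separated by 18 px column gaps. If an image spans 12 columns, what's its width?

1362 px

12 columns plus 11 column gaps: 1164 + 198 = 1362 px.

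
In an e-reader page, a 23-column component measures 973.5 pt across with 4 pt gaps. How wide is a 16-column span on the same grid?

23c + 22·4 = 973.5 → 23c = 885.5 → c = 38.5 pt.
Span of 16: 16·38.5 + 15·4 = 616 + 60 = 676 pt.

676 pt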